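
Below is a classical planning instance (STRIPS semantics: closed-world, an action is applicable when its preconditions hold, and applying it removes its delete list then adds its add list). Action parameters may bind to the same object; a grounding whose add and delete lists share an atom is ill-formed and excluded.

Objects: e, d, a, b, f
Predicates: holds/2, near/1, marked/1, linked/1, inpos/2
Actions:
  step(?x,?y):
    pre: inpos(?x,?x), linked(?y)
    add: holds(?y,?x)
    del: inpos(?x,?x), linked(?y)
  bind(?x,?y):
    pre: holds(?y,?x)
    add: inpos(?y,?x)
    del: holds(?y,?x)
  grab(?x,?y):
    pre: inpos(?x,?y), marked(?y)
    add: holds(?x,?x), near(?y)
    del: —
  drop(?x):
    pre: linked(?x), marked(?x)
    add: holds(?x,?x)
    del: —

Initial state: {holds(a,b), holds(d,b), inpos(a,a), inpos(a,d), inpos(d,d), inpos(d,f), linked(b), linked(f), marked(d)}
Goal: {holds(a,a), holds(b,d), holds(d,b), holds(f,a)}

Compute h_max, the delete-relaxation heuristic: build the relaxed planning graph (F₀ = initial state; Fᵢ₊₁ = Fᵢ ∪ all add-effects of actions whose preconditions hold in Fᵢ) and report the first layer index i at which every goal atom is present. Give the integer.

1

F0 = init (9 atoms)
F1 = F0 ∪ {holds(a,a), holds(b,a), holds(b,d), holds(d,d), holds(f,a), holds(f,d), inpos(a,b), inpos(d,b), near(d)}  (18 atoms)
goal ⊆ F1  ⇒  h_max = 1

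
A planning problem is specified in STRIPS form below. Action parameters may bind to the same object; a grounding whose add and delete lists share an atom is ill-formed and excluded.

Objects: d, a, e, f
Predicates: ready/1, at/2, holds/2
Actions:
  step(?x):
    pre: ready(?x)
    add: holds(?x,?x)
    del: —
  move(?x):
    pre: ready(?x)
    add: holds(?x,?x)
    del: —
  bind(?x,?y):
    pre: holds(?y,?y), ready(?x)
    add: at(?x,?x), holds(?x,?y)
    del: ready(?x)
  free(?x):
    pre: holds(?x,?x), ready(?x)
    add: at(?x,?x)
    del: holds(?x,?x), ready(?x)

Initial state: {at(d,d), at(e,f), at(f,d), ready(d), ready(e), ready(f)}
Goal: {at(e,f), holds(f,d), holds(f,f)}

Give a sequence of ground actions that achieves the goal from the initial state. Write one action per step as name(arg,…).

1. step(d)  →  {at(d,d), at(e,f), at(f,d), holds(d,d), ready(d), ready(e), ready(f)}
2. step(f)  →  {at(d,d), at(e,f), at(f,d), holds(d,d), holds(f,f), ready(d), ready(e), ready(f)}
3. bind(f,d)  →  {at(d,d), at(e,f), at(f,d), at(f,f), holds(d,d), holds(f,d), holds(f,f), ready(d), ready(e)}

step(d); step(f); bind(f,d)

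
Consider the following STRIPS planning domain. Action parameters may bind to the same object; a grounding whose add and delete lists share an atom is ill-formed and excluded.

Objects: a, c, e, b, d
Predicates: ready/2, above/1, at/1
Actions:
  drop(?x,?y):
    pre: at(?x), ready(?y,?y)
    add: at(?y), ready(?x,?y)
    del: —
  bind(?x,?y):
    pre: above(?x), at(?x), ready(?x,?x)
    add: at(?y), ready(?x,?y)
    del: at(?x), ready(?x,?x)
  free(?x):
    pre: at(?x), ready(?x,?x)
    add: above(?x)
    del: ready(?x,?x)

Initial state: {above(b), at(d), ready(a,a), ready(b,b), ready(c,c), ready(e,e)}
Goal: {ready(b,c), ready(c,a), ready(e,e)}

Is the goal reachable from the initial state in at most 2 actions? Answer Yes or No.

No

1. drop(d,b)  →  {above(b), at(b), at(d), ready(a,a), ready(b,b), ready(c,c), ready(d,b), ready(e,e)}
2. drop(b,c)  →  {above(b), at(b), at(c), at(d), ready(a,a), ready(b,b), ready(b,c), ready(c,c), ready(d,b), ready(e,e)}
3. drop(c,a)  →  {above(b), at(a), at(b), at(c), at(d), ready(a,a), ready(b,b), ready(b,c), ready(c,a), ready(c,c), ready(d,b), ready(e,e)}
optimal plan length = 3; 3 > 2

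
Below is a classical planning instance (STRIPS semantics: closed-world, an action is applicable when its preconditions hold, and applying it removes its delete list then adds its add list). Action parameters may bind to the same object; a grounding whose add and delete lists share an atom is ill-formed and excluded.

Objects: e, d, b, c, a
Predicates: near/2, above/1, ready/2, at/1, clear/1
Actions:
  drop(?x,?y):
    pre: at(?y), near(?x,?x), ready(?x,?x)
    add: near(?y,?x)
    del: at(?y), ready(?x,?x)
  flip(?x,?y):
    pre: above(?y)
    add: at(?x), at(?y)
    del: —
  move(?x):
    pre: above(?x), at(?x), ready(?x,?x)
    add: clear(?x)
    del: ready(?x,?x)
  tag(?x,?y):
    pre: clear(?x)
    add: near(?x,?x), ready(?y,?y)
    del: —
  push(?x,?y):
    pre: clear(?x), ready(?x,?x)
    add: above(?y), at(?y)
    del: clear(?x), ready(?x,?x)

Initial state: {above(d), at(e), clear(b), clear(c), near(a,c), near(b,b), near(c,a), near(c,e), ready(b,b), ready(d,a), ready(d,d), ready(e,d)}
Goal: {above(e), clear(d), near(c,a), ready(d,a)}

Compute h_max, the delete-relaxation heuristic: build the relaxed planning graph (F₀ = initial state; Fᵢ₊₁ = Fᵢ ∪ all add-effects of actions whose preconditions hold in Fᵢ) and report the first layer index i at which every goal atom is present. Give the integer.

2

F0 = init (12 atoms)
F1 = F0 ∪ {above(a), above(b), above(c), above(e), at(a), at(b), at(c), at(d), near(c,c), near(e,b), ready(a,a), ready(c,c), ready(e,e)}  (25 atoms)
F2 = F1 ∪ {clear(a), clear(d), clear(e), near(a,b), near(b,c), near(c,b), near(d,b), near(d,c), near(e,c)}  (34 atoms)
goal ⊆ F2  ⇒  h_max = 2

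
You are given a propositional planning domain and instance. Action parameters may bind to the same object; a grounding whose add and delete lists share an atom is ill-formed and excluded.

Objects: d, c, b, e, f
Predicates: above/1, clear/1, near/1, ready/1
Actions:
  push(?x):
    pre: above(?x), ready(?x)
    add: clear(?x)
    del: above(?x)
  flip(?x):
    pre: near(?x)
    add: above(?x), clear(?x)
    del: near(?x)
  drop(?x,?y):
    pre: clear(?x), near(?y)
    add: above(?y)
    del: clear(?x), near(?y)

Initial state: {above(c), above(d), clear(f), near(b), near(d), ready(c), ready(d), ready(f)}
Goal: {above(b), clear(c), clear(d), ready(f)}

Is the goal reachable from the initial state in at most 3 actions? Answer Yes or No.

1. push(d)  →  {above(c), clear(d), clear(f), near(b), near(d), ready(c), ready(d), ready(f)}
2. push(c)  →  {clear(c), clear(d), clear(f), near(b), near(d), ready(c), ready(d), ready(f)}
3. flip(b)  →  {above(b), clear(b), clear(c), clear(d), clear(f), near(d), ready(c), ready(d), ready(f)}
optimal plan length = 3; 3 ≤ 3

Yes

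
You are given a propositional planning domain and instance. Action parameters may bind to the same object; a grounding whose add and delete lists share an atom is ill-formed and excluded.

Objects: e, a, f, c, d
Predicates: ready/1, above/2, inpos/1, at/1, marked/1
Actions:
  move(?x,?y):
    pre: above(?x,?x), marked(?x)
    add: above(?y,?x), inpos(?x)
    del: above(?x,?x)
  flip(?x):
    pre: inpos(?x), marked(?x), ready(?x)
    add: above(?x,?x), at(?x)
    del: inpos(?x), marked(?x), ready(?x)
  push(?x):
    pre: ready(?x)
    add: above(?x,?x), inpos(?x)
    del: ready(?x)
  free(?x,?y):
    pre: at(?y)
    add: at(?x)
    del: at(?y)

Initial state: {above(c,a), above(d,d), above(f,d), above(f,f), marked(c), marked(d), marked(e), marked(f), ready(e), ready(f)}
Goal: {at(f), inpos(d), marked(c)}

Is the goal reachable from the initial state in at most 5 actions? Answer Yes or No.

Yes

1. move(f,e)  →  {above(c,a), above(d,d), above(e,f), above(f,d), inpos(f), marked(c), marked(d), marked(e), marked(f), ready(e), ready(f)}
2. move(d,e)  →  {above(c,a), above(e,d), above(e,f), above(f,d), inpos(d), inpos(f), marked(c), marked(d), marked(e), marked(f), ready(e), ready(f)}
3. flip(f)  →  {above(c,a), above(e,d), above(e,f), above(f,d), above(f,f), at(f), inpos(d), marked(c), marked(d), marked(e), ready(e)}
optimal plan length = 3; 3 ≤ 5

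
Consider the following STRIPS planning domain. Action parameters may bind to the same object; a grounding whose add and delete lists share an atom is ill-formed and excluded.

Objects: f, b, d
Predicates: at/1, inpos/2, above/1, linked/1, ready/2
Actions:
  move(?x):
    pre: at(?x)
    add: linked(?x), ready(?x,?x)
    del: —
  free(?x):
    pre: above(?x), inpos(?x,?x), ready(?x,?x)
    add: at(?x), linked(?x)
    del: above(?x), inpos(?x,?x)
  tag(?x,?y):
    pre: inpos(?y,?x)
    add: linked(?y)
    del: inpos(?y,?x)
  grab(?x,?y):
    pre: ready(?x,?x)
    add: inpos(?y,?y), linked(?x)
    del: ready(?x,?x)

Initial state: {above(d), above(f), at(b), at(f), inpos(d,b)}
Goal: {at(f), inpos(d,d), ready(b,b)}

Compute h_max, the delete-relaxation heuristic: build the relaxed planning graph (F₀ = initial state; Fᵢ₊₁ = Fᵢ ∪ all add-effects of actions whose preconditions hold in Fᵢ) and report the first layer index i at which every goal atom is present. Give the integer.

F0 = init (5 atoms)
F1 = F0 ∪ {linked(b), linked(d), linked(f), ready(b,b), ready(f,f)}  (10 atoms)
F2 = F1 ∪ {inpos(b,b), inpos(d,d), inpos(f,f)}  (13 atoms)
goal ⊆ F2  ⇒  h_max = 2

2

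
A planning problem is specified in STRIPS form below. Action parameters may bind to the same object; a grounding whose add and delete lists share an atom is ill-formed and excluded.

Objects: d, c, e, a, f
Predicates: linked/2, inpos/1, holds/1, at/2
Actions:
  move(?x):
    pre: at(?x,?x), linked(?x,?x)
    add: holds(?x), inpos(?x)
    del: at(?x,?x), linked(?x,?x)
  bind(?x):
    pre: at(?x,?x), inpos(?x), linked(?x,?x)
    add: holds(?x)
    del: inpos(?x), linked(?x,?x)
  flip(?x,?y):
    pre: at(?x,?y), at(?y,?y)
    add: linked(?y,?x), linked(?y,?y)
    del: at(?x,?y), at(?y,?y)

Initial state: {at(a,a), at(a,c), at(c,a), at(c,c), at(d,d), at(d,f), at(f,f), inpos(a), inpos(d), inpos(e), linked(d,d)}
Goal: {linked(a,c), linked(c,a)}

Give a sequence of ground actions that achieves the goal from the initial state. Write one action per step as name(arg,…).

1. flip(c,a)  →  {at(a,c), at(c,c), at(d,d), at(d,f), at(f,f), inpos(a), inpos(d), inpos(e), linked(a,a), linked(a,c), linked(d,d)}
2. flip(a,c)  →  {at(d,d), at(d,f), at(f,f), inpos(a), inpos(d), inpos(e), linked(a,a), linked(a,c), linked(c,a), linked(c,c), linked(d,d)}

flip(c,a); flip(a,c)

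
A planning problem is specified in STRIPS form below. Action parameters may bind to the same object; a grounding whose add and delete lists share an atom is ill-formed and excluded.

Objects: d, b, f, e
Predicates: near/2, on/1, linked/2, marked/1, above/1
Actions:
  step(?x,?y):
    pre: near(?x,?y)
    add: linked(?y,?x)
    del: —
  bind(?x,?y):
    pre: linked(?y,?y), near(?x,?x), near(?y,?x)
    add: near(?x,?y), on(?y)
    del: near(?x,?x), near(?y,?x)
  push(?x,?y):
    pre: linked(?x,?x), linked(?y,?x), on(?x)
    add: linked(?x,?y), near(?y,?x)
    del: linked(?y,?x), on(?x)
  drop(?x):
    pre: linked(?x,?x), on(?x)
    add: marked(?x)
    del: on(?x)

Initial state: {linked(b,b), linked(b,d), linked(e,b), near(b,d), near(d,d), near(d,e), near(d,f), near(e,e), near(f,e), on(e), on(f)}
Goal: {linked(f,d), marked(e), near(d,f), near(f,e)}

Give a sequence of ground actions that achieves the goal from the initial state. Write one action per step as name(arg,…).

1. step(d,f)  →  {linked(b,b), linked(b,d), linked(e,b), linked(f,d), near(b,d), near(d,d), near(d,e), near(d,f), near(e,e), near(f,e), on(e), on(f)}
2. step(e,e)  →  {linked(b,b), linked(b,d), linked(e,b), linked(e,e), linked(f,d), near(b,d), near(d,d), near(d,e), near(d,f), near(e,e), near(f,e), on(e), on(f)}
3. drop(e)  →  {linked(b,b), linked(b,d), linked(e,b), linked(e,e), linked(f,d), marked(e), near(b,d), near(d,d), near(d,e), near(d,f), near(e,e), near(f,e), on(f)}

step(d,f); step(e,e); drop(e)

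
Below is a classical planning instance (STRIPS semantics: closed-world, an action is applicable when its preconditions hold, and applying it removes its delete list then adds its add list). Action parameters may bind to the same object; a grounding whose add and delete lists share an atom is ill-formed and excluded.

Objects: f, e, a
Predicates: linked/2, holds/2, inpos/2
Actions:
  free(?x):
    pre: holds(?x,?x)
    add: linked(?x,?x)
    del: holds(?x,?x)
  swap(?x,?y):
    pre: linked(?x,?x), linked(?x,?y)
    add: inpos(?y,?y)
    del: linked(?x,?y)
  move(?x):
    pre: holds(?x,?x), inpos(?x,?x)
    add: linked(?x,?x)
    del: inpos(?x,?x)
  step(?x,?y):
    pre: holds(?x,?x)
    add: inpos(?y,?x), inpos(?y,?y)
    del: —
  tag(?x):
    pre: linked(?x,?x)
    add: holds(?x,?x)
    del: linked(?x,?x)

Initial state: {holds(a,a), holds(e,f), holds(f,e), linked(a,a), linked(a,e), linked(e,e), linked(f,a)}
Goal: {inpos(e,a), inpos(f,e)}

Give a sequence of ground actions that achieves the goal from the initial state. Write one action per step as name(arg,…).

1. step(a,e)  →  {holds(a,a), holds(e,f), holds(f,e), inpos(e,a), inpos(e,e), linked(a,a), linked(a,e), linked(e,e), linked(f,a)}
2. tag(e)  →  {holds(a,a), holds(e,e), holds(e,f), holds(f,e), inpos(e,a), inpos(e,e), linked(a,a), linked(a,e), linked(f,a)}
3. step(e,f)  →  {holds(a,a), holds(e,e), holds(e,f), holds(f,e), inpos(e,a), inpos(e,e), inpos(f,e), inpos(f,f), linked(a,a), linked(a,e), linked(f,a)}

step(a,e); tag(e); step(e,f)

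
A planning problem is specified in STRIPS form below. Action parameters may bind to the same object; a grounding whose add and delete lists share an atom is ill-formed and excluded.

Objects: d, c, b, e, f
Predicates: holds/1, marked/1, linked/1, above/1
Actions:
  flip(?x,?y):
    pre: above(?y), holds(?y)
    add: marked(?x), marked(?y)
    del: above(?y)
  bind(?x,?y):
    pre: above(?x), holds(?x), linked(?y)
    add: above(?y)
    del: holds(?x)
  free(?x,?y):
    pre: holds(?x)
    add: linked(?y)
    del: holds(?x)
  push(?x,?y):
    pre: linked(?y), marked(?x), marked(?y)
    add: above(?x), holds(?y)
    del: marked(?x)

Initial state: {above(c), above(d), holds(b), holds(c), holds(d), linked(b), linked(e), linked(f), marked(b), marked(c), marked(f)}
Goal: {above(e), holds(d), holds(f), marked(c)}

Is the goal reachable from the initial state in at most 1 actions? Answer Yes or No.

No

1. flip(e,d)  →  {above(c), holds(b), holds(c), holds(d), linked(b), linked(e), linked(f), marked(b), marked(c), marked(d), marked(e), marked(f)}
2. push(e,f)  →  {above(c), above(e), holds(b), holds(c), holds(d), holds(f), linked(b), linked(e), linked(f), marked(b), marked(c), marked(d), marked(f)}
optimal plan length = 2; 2 > 1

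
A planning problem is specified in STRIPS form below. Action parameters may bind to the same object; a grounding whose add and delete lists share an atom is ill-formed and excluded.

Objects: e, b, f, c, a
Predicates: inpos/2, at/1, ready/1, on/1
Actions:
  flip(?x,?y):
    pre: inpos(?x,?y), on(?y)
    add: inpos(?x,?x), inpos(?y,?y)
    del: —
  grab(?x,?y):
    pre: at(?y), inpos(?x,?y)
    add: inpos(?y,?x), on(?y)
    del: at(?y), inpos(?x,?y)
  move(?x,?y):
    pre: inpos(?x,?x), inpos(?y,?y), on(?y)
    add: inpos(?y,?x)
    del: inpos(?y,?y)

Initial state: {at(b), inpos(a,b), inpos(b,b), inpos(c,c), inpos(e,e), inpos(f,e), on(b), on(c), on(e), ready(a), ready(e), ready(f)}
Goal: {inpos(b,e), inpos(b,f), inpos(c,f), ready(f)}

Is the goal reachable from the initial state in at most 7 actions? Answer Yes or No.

Yes

1. flip(f,e)  →  {at(b), inpos(a,b), inpos(b,b), inpos(c,c), inpos(e,e), inpos(f,e), inpos(f,f), on(b), on(c), on(e), ready(a), ready(e), ready(f)}
2. move(e,b)  →  {at(b), inpos(a,b), inpos(b,e), inpos(c,c), inpos(e,e), inpos(f,e), inpos(f,f), on(b), on(c), on(e), ready(a), ready(e), ready(f)}
3. flip(b,e)  →  {at(b), inpos(a,b), inpos(b,b), inpos(b,e), inpos(c,c), inpos(e,e), inpos(f,e), inpos(f,f), on(b), on(c), on(e), ready(a), ready(e), ready(f)}
4. move(f,b)  →  {at(b), inpos(a,b), inpos(b,e), inpos(b,f), inpos(c,c), inpos(e,e), inpos(f,e), inpos(f,f), on(b), on(c), on(e), ready(a), ready(e), ready(f)}
5. move(f,c)  →  {at(b), inpos(a,b), inpos(b,e), inpos(b,f), inpos(c,f), inpos(e,e), inpos(f,e), inpos(f,f), on(b), on(c), on(e), ready(a), ready(e), ready(f)}
optimal plan length = 5; 5 ≤ 7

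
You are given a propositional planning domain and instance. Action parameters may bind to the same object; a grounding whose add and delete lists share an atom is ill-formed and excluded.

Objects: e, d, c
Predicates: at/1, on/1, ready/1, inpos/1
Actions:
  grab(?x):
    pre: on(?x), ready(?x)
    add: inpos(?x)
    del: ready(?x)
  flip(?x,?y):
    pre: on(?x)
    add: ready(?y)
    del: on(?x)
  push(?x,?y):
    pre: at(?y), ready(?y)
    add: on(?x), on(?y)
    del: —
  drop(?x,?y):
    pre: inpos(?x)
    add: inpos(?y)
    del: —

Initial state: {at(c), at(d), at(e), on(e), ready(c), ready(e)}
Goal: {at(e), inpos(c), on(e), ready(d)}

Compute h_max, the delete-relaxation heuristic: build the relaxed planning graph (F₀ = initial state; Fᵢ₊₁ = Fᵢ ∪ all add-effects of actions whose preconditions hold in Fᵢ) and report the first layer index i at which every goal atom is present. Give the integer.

2

F0 = init (6 atoms)
F1 = F0 ∪ {inpos(e), on(c), on(d), ready(d)}  (10 atoms)
F2 = F1 ∪ {inpos(c), inpos(d)}  (12 atoms)
goal ⊆ F2  ⇒  h_max = 2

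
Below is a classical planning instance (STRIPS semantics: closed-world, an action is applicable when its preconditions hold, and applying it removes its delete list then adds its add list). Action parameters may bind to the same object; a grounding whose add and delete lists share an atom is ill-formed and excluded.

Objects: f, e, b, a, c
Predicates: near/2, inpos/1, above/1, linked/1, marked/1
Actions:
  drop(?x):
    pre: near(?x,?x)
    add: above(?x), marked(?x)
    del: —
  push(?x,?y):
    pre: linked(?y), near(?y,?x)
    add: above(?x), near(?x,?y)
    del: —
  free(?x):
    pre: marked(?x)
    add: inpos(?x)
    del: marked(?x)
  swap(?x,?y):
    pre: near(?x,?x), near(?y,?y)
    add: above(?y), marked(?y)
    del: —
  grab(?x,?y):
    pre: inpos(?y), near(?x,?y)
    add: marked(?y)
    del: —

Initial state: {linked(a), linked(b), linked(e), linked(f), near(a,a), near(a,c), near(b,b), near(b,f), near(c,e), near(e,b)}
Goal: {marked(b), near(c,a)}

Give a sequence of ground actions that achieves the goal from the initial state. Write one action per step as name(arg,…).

1. drop(b)  →  {above(b), linked(a), linked(b), linked(e), linked(f), marked(b), near(a,a), near(a,c), near(b,b), near(b,f), near(c,e), near(e,b)}
2. push(c,a)  →  {above(b), above(c), linked(a), linked(b), linked(e), linked(f), marked(b), near(a,a), near(a,c), near(b,b), near(b,f), near(c,a), near(c,e), near(e,b)}

drop(b); push(c,a)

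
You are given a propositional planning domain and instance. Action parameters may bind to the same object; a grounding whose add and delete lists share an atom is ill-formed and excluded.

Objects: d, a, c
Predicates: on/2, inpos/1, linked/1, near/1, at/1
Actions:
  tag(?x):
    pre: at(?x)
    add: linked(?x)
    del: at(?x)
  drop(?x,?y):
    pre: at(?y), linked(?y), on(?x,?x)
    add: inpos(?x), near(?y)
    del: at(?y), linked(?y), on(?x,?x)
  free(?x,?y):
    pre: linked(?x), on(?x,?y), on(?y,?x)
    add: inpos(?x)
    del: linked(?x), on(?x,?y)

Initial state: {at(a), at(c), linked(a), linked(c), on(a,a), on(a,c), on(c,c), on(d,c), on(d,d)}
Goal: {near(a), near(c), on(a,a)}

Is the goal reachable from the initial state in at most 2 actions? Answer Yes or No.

1. drop(d,a)  →  {at(c), inpos(d), linked(c), near(a), on(a,a), on(a,c), on(c,c), on(d,c)}
2. drop(c,c)  →  {inpos(c), inpos(d), near(a), near(c), on(a,a), on(a,c), on(d,c)}
optimal plan length = 2; 2 ≤ 2

Yes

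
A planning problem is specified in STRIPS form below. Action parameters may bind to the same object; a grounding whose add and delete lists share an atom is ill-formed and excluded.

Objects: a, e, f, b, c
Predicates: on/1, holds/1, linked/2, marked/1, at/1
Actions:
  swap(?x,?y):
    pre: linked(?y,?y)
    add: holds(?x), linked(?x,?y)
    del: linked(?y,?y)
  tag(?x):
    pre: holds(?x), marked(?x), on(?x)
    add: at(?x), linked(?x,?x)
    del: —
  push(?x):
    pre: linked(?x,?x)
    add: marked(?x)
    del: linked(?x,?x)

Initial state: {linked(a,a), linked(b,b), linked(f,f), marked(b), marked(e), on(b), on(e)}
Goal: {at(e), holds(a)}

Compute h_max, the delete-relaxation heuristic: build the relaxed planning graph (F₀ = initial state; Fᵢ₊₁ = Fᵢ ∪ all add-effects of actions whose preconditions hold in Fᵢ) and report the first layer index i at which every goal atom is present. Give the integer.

2

F0 = init (7 atoms)
F1 = F0 ∪ {holds(a), holds(b), holds(c), holds(e), holds(f), linked(a,b), linked(a,f), linked(b,a), linked(b,f), linked(c,a), linked(c,b), linked(c,f), linked(e,a), linked(e,b), linked(e,f), linked(f,a), linked(f,b), marked(a), marked(f)}  (26 atoms)
F2 = F1 ∪ {at(b), at(e), linked(e,e)}  (29 atoms)
goal ⊆ F2  ⇒  h_max = 2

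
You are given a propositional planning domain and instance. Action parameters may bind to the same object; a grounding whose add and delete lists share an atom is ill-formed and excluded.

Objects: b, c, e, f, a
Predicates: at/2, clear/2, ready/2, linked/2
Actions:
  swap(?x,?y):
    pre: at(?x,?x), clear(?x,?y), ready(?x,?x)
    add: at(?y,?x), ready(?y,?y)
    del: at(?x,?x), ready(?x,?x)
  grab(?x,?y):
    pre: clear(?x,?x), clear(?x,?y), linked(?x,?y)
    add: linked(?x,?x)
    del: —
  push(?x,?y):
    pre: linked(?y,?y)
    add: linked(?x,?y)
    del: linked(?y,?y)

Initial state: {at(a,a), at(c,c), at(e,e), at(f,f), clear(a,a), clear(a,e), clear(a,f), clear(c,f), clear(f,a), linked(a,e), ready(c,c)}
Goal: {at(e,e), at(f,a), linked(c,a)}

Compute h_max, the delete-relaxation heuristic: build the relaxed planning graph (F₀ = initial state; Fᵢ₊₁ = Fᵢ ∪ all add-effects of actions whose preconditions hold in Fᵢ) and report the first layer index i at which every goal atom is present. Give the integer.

3

F0 = init (11 atoms)
F1 = F0 ∪ {at(f,c), linked(a,a), ready(f,f)}  (14 atoms)
F2 = F1 ∪ {at(a,f), linked(b,a), linked(c,a), linked(e,a), linked(f,a), ready(a,a)}  (20 atoms)
F3 = F2 ∪ {at(e,a), at(f,a), ready(e,e)}  (23 atoms)
goal ⊆ F3  ⇒  h_max = 3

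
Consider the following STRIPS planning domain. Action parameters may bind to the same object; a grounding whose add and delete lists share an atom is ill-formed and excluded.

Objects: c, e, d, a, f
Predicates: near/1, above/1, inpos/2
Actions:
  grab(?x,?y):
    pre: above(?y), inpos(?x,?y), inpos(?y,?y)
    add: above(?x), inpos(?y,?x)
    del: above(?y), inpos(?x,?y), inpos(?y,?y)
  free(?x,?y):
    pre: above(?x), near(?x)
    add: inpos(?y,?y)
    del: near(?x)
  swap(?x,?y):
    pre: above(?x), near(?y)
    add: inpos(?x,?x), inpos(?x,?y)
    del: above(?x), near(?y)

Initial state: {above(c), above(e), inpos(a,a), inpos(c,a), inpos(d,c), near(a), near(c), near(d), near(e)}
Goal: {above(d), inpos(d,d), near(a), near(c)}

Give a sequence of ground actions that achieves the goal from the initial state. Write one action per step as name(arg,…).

free(e,c); grab(d,c); free(d,d)

1. free(e,c)  →  {above(c), above(e), inpos(a,a), inpos(c,a), inpos(c,c), inpos(d,c), near(a), near(c), near(d)}
2. grab(d,c)  →  {above(d), above(e), inpos(a,a), inpos(c,a), inpos(c,d), near(a), near(c), near(d)}
3. free(d,d)  →  {above(d), above(e), inpos(a,a), inpos(c,a), inpos(c,d), inpos(d,d), near(a), near(c)}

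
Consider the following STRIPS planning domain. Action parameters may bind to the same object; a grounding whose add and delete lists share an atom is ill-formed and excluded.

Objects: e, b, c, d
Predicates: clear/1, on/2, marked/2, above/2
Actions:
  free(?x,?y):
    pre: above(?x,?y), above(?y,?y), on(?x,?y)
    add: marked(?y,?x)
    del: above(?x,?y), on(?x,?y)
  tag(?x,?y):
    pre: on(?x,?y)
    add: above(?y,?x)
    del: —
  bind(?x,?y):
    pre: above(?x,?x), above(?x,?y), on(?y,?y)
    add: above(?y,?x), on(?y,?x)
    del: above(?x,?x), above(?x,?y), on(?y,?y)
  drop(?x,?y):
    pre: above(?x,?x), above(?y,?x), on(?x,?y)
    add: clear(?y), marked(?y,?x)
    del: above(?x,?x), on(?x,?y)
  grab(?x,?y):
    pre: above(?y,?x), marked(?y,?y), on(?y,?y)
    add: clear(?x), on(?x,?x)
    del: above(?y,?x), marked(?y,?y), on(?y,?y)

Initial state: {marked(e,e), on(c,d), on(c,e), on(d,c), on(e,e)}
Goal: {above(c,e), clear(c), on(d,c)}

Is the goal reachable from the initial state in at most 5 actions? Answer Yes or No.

Yes

1. tag(e,e)  →  {above(e,e), marked(e,e), on(c,d), on(c,e), on(d,c), on(e,e)}
2. tag(c,e)  →  {above(e,c), above(e,e), marked(e,e), on(c,d), on(c,e), on(d,c), on(e,e)}
3. grab(c,e)  →  {above(e,e), clear(c), on(c,c), on(c,d), on(c,e), on(d,c)}
4. tag(c,e)  →  {above(e,c), above(e,e), clear(c), on(c,c), on(c,d), on(c,e), on(d,c)}
5. bind(e,c)  →  {above(c,e), clear(c), on(c,d), on(c,e), on(d,c)}
optimal plan length = 5; 5 ≤ 5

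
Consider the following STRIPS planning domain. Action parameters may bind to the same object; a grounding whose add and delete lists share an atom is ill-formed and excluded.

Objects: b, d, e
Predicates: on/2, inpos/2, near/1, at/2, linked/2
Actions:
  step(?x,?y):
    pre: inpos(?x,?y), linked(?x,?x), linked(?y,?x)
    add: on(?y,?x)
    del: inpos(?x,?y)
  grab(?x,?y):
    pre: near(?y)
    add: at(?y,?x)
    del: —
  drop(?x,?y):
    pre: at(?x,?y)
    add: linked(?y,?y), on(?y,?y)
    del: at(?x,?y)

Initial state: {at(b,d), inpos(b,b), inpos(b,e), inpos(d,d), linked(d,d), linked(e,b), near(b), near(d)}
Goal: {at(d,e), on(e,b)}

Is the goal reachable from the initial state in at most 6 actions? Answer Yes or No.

1. grab(b,b)  →  {at(b,b), at(b,d), inpos(b,b), inpos(b,e), inpos(d,d), linked(d,d), linked(e,b), near(b), near(d)}
2. grab(e,d)  →  {at(b,b), at(b,d), at(d,e), inpos(b,b), inpos(b,e), inpos(d,d), linked(d,d), linked(e,b), near(b), near(d)}
3. drop(b,b)  →  {at(b,d), at(d,e), inpos(b,b), inpos(b,e), inpos(d,d), linked(b,b), linked(d,d), linked(e,b), near(b), near(d), on(b,b)}
4. step(b,e)  →  {at(b,d), at(d,e), inpos(b,b), inpos(d,d), linked(b,b), linked(d,d), linked(e,b), near(b), near(d), on(b,b), on(e,b)}
optimal plan length = 4; 4 ≤ 6

Yes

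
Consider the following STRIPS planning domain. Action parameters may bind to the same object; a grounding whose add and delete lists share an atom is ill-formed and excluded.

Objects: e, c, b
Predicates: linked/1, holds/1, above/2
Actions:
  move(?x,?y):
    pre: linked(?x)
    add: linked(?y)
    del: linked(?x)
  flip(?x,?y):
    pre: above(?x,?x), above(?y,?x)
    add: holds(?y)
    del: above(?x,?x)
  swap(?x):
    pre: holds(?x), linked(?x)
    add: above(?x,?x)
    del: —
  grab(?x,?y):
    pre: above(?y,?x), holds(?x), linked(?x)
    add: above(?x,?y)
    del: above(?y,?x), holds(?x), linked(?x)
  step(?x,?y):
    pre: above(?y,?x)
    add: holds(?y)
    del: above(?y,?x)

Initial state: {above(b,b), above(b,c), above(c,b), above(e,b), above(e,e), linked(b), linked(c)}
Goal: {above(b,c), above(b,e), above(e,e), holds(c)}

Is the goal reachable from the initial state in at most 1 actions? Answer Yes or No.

1. flip(b,b)  →  {above(b,c), above(c,b), above(e,b), above(e,e), holds(b), linked(b), linked(c)}
2. grab(b,e)  →  {above(b,c), above(b,e), above(c,b), above(e,e), linked(c)}
3. step(b,c)  →  {above(b,c), above(b,e), above(e,e), holds(c), linked(c)}
optimal plan length = 3; 3 > 1

No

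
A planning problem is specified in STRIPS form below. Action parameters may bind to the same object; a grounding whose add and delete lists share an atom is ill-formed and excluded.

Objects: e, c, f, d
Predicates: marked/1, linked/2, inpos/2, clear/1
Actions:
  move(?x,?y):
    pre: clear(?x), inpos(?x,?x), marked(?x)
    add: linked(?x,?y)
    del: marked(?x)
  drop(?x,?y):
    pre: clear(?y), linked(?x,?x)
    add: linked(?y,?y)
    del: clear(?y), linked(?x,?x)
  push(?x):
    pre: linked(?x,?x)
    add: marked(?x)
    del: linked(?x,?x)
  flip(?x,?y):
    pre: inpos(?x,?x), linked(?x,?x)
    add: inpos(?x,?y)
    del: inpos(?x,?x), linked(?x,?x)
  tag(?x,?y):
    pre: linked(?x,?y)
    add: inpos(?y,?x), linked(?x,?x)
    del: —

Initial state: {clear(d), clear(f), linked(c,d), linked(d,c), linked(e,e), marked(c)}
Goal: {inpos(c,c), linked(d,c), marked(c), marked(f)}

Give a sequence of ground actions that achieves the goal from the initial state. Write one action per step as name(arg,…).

drop(e,f); push(f); tag(c,d); tag(c,c)

1. drop(e,f)  →  {clear(d), linked(c,d), linked(d,c), linked(f,f), marked(c)}
2. push(f)  →  {clear(d), linked(c,d), linked(d,c), marked(c), marked(f)}
3. tag(c,d)  →  {clear(d), inpos(d,c), linked(c,c), linked(c,d), linked(d,c), marked(c), marked(f)}
4. tag(c,c)  →  {clear(d), inpos(c,c), inpos(d,c), linked(c,c), linked(c,d), linked(d,c), marked(c), marked(f)}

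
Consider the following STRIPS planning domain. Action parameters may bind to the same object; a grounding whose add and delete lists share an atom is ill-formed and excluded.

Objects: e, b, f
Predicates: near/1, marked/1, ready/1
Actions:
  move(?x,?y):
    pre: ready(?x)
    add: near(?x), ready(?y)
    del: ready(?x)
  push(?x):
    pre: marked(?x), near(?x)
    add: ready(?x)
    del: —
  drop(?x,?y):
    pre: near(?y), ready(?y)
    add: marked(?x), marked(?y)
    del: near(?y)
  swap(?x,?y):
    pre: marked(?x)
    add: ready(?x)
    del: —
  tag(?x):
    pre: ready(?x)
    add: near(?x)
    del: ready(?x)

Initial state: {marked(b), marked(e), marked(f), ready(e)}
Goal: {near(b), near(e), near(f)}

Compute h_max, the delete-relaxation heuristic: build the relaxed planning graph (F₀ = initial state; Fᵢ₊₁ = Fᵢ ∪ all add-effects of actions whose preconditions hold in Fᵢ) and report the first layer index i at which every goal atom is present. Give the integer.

2

F0 = init (4 atoms)
F1 = F0 ∪ {near(e), ready(b), ready(f)}  (7 atoms)
F2 = F1 ∪ {near(b), near(f)}  (9 atoms)
goal ⊆ F2  ⇒  h_max = 2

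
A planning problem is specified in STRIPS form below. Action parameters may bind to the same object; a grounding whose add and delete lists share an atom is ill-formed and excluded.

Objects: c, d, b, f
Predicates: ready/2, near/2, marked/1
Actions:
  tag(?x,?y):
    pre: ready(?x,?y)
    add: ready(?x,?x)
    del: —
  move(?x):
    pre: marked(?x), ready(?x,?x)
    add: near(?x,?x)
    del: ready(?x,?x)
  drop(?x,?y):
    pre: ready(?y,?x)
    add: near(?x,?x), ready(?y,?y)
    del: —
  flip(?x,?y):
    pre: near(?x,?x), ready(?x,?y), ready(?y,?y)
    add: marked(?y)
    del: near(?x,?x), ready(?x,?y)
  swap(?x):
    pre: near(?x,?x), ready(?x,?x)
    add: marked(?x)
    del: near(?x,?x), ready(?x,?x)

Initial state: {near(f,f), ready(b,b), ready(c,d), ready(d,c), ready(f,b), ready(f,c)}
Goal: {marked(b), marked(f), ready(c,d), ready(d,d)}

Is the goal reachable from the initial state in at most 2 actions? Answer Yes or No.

No

1. tag(d,c)  →  {near(f,f), ready(b,b), ready(c,d), ready(d,c), ready(d,d), ready(f,b), ready(f,c)}
2. drop(b,f)  →  {near(b,b), near(f,f), ready(b,b), ready(c,d), ready(d,c), ready(d,d), ready(f,b), ready(f,c), ready(f,f)}
3. flip(b,b)  →  {marked(b), near(f,f), ready(c,d), ready(d,c), ready(d,d), ready(f,b), ready(f,c), ready(f,f)}
4. flip(f,f)  →  {marked(b), marked(f), ready(c,d), ready(d,c), ready(d,d), ready(f,b), ready(f,c)}
optimal plan length = 4; 4 > 2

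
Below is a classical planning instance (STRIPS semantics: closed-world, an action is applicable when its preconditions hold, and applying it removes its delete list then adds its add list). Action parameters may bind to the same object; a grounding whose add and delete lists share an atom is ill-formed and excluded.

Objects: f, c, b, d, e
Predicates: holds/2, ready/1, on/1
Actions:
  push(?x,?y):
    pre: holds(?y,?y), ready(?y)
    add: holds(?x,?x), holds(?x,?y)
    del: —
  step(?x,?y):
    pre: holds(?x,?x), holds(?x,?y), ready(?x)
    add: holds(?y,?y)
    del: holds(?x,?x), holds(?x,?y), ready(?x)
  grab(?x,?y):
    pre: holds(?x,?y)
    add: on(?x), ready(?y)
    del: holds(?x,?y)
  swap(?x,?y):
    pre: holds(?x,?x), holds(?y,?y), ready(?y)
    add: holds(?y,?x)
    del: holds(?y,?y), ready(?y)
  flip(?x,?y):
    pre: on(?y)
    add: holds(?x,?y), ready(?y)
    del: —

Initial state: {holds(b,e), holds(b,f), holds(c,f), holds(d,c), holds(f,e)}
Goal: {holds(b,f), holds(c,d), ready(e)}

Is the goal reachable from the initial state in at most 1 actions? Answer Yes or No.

1. grab(f,e)  →  {holds(b,e), holds(b,f), holds(c,f), holds(d,c), on(f), ready(e)}
2. grab(d,c)  →  {holds(b,e), holds(b,f), holds(c,f), on(d), on(f), ready(c), ready(e)}
3. flip(c,d)  →  {holds(b,e), holds(b,f), holds(c,d), holds(c,f), on(d), on(f), ready(c), ready(d), ready(e)}
optimal plan length = 3; 3 > 1

No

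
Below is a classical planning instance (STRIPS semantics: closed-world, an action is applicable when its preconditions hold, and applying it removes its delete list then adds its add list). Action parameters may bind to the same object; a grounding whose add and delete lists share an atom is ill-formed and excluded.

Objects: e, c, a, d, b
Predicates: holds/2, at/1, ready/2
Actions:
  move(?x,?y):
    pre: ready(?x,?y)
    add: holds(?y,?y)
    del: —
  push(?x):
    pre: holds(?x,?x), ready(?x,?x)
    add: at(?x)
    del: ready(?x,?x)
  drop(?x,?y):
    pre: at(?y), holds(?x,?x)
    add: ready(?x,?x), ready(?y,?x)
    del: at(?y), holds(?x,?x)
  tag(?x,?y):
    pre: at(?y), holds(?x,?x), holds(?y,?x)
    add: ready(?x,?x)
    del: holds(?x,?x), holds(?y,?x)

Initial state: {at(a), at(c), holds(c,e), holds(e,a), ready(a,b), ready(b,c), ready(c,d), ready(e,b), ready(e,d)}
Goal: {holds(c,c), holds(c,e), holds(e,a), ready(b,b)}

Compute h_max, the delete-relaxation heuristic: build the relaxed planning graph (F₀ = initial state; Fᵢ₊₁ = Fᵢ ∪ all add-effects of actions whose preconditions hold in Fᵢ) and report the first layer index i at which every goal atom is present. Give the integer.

F0 = init (9 atoms)
F1 = F0 ∪ {holds(b,b), holds(c,c), holds(d,d)}  (12 atoms)
F2 = F1 ∪ {ready(a,c), ready(a,d), ready(b,b), ready(c,b), ready(c,c), ready(d,d)}  (18 atoms)
goal ⊆ F2  ⇒  h_max = 2

2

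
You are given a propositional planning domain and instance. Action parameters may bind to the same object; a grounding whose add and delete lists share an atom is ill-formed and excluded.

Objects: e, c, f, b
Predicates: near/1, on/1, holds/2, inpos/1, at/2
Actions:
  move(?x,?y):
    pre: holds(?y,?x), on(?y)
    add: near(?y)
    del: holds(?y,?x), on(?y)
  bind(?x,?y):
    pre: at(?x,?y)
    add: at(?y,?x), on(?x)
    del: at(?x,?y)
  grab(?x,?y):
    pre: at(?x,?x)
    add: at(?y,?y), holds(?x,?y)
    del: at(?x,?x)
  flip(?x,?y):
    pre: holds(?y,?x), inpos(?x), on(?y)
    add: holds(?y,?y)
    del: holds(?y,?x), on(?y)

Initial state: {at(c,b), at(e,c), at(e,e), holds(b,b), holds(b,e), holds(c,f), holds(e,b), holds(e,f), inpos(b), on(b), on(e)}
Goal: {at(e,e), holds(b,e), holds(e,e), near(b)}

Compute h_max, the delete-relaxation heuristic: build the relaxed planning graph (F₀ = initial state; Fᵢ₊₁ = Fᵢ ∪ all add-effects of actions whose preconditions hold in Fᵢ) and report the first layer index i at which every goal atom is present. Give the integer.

F0 = init (11 atoms)
F1 = F0 ∪ {at(b,b), at(b,c), at(c,c), at(c,e), at(f,f), holds(e,c), holds(e,e), near(b), near(e), on(c)}  (21 atoms)
goal ⊆ F1  ⇒  h_max = 1

1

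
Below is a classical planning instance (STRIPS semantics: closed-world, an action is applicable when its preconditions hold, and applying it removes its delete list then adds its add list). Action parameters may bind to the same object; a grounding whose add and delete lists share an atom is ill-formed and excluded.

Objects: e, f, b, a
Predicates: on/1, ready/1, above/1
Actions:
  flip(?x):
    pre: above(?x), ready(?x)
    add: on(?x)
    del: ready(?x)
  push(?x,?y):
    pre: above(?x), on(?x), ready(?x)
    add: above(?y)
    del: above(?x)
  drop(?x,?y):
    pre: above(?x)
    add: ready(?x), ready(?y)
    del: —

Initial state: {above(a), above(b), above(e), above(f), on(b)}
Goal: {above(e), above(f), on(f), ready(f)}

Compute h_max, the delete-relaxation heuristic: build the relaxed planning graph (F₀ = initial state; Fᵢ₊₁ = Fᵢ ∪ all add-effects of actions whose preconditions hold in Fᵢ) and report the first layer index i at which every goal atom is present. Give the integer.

2

F0 = init (5 atoms)
F1 = F0 ∪ {ready(a), ready(b), ready(e), ready(f)}  (9 atoms)
F2 = F1 ∪ {on(a), on(e), on(f)}  (12 atoms)
goal ⊆ F2  ⇒  h_max = 2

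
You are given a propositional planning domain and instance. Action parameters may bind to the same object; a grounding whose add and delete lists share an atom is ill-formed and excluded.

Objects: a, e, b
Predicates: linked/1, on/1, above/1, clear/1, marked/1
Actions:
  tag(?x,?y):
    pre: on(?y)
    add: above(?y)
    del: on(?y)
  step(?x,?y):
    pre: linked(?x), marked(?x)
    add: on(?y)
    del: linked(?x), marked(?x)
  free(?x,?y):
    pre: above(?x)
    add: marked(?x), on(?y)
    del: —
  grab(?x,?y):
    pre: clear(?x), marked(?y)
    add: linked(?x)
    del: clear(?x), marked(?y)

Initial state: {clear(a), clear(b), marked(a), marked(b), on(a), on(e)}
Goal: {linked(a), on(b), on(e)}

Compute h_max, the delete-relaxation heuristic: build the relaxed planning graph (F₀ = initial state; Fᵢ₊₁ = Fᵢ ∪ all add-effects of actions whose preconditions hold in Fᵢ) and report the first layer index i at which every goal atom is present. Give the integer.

F0 = init (6 atoms)
F1 = F0 ∪ {above(a), above(e), linked(a), linked(b)}  (10 atoms)
F2 = F1 ∪ {marked(e), on(b)}  (12 atoms)
goal ⊆ F2  ⇒  h_max = 2

2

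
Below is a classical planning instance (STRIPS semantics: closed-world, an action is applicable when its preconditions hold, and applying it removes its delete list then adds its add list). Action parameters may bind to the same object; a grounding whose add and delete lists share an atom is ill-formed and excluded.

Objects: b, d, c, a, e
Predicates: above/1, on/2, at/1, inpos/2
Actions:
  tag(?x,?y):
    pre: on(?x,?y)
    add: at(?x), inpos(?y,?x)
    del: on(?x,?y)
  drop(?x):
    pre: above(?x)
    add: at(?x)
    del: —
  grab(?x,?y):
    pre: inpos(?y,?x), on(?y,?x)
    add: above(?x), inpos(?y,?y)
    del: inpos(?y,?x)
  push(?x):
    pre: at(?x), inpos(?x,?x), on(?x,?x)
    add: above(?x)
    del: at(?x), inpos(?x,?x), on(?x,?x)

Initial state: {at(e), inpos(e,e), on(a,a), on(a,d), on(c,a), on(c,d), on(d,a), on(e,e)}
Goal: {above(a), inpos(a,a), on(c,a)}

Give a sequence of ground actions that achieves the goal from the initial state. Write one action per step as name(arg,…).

1. tag(a,d)  →  {at(a), at(e), inpos(d,a), inpos(e,e), on(a,a), on(c,a), on(c,d), on(d,a), on(e,e)}
2. tag(a,a)  →  {at(a), at(e), inpos(a,a), inpos(d,a), inpos(e,e), on(c,a), on(c,d), on(d,a), on(e,e)}
3. grab(a,d)  →  {above(a), at(a), at(e), inpos(a,a), inpos(d,d), inpos(e,e), on(c,a), on(c,d), on(d,a), on(e,e)}

tag(a,d); tag(a,a); grab(a,d)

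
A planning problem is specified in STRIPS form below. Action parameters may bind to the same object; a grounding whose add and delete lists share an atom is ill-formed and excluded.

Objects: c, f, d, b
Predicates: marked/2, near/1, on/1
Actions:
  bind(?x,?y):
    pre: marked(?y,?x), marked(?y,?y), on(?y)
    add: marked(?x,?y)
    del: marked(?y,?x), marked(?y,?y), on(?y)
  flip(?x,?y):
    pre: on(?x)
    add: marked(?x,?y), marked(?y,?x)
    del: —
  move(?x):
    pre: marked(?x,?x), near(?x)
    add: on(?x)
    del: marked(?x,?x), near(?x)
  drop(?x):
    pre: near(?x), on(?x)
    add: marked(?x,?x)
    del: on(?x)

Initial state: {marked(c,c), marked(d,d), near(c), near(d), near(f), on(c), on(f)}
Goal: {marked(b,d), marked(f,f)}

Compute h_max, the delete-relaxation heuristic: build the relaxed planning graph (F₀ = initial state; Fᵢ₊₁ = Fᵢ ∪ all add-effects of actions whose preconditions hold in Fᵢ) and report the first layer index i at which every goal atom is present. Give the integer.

2

F0 = init (7 atoms)
F1 = F0 ∪ {marked(b,c), marked(b,f), marked(c,b), marked(c,d), marked(c,f), marked(d,c), marked(d,f), marked(f,b), marked(f,c), marked(f,d), marked(f,f), on(d)}  (19 atoms)
F2 = F1 ∪ {marked(b,d), marked(d,b)}  (21 atoms)
goal ⊆ F2  ⇒  h_max = 2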